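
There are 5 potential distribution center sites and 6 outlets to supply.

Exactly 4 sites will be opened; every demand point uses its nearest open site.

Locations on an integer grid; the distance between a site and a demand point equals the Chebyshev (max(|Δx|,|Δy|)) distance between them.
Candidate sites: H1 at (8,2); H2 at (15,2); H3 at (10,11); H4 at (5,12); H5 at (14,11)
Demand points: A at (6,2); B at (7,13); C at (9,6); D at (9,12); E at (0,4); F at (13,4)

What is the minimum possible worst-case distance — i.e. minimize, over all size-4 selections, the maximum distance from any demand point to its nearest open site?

Open {H1, H2, H3, H4}.
  Farthest demand point is E at distance 8 (to H1); all others are ≤ 8.
With {H1, H2, H3, H5} the worst case is 8.
With {H1, H2, H4, H5} the worst case is 8.
No size-4 selection achieves below 8.

8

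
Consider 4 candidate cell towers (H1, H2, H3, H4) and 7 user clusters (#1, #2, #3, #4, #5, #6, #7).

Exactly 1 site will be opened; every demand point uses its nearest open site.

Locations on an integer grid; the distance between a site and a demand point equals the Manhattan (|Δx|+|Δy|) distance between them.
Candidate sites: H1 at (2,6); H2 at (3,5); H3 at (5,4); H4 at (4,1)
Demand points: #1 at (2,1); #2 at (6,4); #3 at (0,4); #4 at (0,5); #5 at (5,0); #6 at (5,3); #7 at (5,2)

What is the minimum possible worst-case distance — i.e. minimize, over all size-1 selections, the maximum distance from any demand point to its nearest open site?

6

Open {H3}.
  Farthest demand point is #1 at distance 6 (to H3); all others are ≤ 6.
With {H2} the worst case is 7.
With {H4} the worst case is 8.
No size-1 selection achieves below 6.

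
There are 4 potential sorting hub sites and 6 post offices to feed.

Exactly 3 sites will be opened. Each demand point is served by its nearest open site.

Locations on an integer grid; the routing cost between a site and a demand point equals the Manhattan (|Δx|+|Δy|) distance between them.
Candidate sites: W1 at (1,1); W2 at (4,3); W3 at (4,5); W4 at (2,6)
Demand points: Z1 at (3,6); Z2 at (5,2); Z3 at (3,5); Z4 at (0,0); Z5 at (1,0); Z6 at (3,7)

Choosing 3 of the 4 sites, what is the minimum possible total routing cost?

10

Open {W1, W2, W4}.
  Z1→W4 1, Z2→W2 2, Z3→W4 2, Z4→W1 2, Z5→W1 1, Z6→W4 2  ⇒ total 10.
Compare {W1, W2, W3}: total 11.
Compare {W1, W3, W4}: total 11.
No size-3 selection does better; minimum is 10.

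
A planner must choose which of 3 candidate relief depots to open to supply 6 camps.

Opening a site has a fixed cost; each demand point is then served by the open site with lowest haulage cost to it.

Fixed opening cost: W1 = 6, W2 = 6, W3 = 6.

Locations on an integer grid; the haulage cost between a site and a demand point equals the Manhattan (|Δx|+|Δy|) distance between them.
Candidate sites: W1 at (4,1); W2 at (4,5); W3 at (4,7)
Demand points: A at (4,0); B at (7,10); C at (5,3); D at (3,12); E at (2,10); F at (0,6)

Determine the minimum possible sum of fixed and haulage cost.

Open {W1, W3}: assign each demand point to its cheapest open site.
  A→W1 1, B→W3 6, C→W1 3, D→W3 6, E→W3 5, F→W3 5
  haulage cost 26, fixed 12 → total 38.
Compare {W3}: haulage cost 34 + fixed 6 = 40.
Compare {W2}: haulage cost 36 + fixed 6 = 42.
Compare {W2, W3}: haulage cost 30 + fixed 12 = 42.
All other subsets cost ≥ 40. Minimum total cost: 38.

38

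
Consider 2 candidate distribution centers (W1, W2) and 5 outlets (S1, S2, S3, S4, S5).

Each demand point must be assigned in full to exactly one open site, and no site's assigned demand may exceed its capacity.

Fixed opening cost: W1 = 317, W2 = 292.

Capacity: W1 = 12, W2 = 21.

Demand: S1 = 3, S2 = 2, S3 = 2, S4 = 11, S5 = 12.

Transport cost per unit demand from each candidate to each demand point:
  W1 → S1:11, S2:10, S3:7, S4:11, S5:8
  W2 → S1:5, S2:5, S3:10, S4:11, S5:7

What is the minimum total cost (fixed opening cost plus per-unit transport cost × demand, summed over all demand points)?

Open {W1, W2}; cheapest assignment that respects the capacities:
  W1 (cap 12, load 11): S4 — cost 11×11 = 121
  W2 (cap 21, load 19): S1, S2, S3, S5 — cost 3×5 + 2×5 + 2×10 + 12×7 = 129
  Shipping 250, fixed 609 → total 859.
  Any other capacity-feasible assignment to {W1, W2} ships for at least 250.
Total demand is 30 and no other set of sites has combined capacity ≥ 30, so {W1, W2} is the only feasible choice of open sites. Minimum: 859.

859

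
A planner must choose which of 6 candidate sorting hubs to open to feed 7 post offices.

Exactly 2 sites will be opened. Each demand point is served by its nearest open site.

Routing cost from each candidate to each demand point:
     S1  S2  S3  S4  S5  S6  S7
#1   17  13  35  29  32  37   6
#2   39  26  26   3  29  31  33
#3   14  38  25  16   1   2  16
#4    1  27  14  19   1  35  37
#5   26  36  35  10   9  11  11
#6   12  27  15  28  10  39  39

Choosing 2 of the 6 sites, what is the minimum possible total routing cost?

Open {#4, #5}.
  S1→#4 1, S2→#4 27, S3→#4 14, S4→#5 10, S5→#4 1, S6→#5 11, S7→#5 11  ⇒ total 75.
Compare {#1, #3}: total 77.
Compare {#3, #4}: total 77.
No size-2 selection does better; minimum is 75.

75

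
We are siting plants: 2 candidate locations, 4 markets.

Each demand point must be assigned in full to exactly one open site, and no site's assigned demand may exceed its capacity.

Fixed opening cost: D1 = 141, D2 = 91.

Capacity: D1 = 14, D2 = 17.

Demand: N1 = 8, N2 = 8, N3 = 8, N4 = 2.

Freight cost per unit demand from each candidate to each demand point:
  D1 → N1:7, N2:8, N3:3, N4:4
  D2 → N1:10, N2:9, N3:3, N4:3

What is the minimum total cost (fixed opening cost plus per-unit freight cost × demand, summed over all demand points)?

Open {D1, D2}; cheapest assignment that respects the capacities:
  D1 (cap 14, load 10): N1, N4 — cost 8×7 + 2×4 = 64
  D2 (cap 17, load 16): N2, N3 — cost 8×9 + 8×3 = 96
  Shipping 160, fixed 232 → total 392.
  Any other capacity-feasible assignment to {D1, D2} ships for at least 160.
Total demand is 26 and no other set of sites has combined capacity ≥ 26, so {D1, D2} is the only feasible choice of open sites. Minimum: 392.

392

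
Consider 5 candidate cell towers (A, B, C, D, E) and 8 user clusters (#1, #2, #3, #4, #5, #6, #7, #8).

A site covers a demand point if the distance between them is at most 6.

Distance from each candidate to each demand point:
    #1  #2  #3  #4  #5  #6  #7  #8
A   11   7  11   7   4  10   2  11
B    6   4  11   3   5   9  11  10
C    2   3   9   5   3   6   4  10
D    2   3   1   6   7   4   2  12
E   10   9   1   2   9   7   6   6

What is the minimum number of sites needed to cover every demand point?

Coverage sets (demand points within 6 of each site):
  A: {#5, #7}
  B: {#1, #2, #4, #5}
  C: {#1, #2, #4, #5, #6, #7}
  D: {#1, #2, #3, #4, #6, #7}
  E: {#3, #4, #7, #8}
No single site covers all 8 demand points.
But {C, E} covers everything, so the minimum is 2.

2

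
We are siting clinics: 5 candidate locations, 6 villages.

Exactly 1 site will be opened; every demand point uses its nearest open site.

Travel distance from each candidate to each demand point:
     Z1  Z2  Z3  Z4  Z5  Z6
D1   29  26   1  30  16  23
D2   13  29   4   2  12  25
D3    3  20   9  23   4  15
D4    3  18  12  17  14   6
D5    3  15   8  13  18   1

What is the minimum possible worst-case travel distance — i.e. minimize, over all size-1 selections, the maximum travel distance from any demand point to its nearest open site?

18

Open {D4}.
  Farthest demand point is Z2 at travel distance 18 (to D4); all others are ≤ 18.
With {D5} the worst case is 18.
With {D3} the worst case is 23.
No size-1 selection achieves below 18.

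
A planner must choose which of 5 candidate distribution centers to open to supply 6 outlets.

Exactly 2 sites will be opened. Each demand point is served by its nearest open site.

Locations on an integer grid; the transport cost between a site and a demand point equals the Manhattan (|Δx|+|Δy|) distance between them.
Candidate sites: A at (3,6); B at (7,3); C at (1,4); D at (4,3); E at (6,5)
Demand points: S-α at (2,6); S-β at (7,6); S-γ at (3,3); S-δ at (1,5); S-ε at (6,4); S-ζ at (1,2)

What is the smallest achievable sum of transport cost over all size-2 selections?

Open {C, E}.
  S-α→C 3, S-β→E 2, S-γ→C 3, S-δ→C 1, S-ε→E 1, S-ζ→C 2  ⇒ total 12.
Compare {B, C}: total 14.
Compare {A, C}: total 16.
No size-2 selection does better; minimum is 12.

12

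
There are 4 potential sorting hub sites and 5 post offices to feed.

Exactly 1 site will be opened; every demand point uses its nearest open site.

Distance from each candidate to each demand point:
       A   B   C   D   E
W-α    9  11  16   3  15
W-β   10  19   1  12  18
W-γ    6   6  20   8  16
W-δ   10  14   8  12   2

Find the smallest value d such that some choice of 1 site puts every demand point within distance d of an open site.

Open {W-δ}.
  Farthest demand point is B at distance 14 (to W-δ); all others are ≤ 14.
With {W-α} the worst case is 16.
With {W-β} the worst case is 19.
No size-1 selection achieves below 14.

14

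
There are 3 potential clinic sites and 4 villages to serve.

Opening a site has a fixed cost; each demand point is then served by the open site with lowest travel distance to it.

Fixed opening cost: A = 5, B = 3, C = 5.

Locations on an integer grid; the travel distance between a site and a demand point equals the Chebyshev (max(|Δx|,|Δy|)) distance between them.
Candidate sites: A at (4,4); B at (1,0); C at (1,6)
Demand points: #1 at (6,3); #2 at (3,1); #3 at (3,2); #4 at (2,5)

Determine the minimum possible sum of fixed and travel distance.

14

Open {A}: assign each demand point to its cheapest open site.
  #1→A 2, #2→A 3, #3→A 2, #4→A 2
  travel distance 9, fixed 5 → total 14.
Compare {A, B}: travel distance 8 + fixed 8 = 16.
Compare {B}: travel distance 14 + fixed 3 = 17.
Compare {A, C}: travel distance 8 + fixed 10 = 18.
All other subsets cost ≥ 16. Minimum total cost: 14.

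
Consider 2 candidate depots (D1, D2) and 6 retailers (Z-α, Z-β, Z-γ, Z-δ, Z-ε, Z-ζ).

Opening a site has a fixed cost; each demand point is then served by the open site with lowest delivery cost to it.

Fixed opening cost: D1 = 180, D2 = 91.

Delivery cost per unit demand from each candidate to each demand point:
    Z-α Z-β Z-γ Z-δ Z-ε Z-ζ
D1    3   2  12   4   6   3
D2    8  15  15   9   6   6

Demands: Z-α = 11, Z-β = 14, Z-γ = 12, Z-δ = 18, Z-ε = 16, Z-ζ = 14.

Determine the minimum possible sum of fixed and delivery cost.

Open {D1}: assign each demand point to its cheapest open site.
  Z-α→D1 11×3=33, Z-β→D1 14×2=28, Z-γ→D1 12×12=144, Z-δ→D1 18×4=72, Z-ε→D1 16×6=96, Z-ζ→D1 14×3=42
  delivery cost 415, fixed 180 → total 595.
Compare {D1, D2}: delivery cost 415 + fixed 271 = 686.
Compare {D2}: delivery cost 820 + fixed 91 = 911.

595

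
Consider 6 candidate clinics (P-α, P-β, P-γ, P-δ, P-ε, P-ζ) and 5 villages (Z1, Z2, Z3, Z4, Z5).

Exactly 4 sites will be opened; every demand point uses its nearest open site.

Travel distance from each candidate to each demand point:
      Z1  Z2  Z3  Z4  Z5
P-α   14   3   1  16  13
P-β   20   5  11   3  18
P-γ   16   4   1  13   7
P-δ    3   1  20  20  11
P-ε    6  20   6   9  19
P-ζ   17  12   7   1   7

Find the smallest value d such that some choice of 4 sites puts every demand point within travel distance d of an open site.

Open {P-α, P-β, P-γ, P-δ}.
  Farthest demand point is Z5 at travel distance 7 (to P-γ); all others are ≤ 7.
With {P-α, P-β, P-γ, P-ε} the worst case is 7.
With {P-α, P-β, P-δ, P-ζ} the worst case is 7.
No size-4 selection achieves below 7.

7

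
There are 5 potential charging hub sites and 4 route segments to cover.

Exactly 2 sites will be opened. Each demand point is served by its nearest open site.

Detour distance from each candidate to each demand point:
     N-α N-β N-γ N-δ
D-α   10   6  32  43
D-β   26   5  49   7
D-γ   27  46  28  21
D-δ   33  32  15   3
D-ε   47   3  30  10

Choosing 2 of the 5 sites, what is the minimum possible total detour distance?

Open {D-α, D-δ}.
  N-α→D-α 10, N-β→D-α 6, N-γ→D-δ 15, N-δ→D-δ 3  ⇒ total 34.
Compare {D-β, D-δ}: total 49.
Compare {D-α, D-ε}: total 53.
No size-2 selection does better; minimum is 34.

34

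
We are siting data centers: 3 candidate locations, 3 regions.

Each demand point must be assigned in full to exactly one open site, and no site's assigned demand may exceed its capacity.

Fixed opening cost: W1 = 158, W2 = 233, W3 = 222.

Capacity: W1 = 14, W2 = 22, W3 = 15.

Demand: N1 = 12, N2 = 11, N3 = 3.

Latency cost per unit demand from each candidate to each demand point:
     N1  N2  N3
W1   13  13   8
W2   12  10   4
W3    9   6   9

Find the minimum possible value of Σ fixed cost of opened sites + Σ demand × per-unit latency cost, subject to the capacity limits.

629

Open {W1, W3}; cheapest assignment that respects the capacities:
  W1 (cap 14, load 12): N1 — cost 12×13 = 156
  W3 (cap 15, load 14): N2, N3 — cost 11×6 + 3×9 = 93
  Shipping 249, fixed 380 → total 629.
  Any other capacity-feasible assignment to {W1, W3} ships for at least 249.
Compare {W1, W2}: its best feasible assignment gives total 669.
Compare {W2, W3}: its best feasible assignment gives total 677.
Every other set of open sites that can feasibly serve all demand totals ≥ 669 even under its best assignment. Minimum: 629.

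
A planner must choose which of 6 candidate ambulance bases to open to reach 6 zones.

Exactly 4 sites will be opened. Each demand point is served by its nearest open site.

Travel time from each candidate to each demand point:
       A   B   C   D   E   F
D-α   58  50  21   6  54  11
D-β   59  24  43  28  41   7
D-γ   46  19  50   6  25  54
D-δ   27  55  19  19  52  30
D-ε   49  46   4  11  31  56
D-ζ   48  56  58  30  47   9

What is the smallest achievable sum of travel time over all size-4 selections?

88

Open {D-β, D-γ, D-δ, D-ε}.
  A→D-δ 27, B→D-γ 19, C→D-ε 4, D→D-γ 6, E→D-γ 25, F→D-β 7  ⇒ total 88.
Compare {D-γ, D-δ, D-ε, D-ζ}: total 90.
Compare {D-α, D-γ, D-δ, D-ε}: total 92.
No size-4 selection does better; minimum is 88.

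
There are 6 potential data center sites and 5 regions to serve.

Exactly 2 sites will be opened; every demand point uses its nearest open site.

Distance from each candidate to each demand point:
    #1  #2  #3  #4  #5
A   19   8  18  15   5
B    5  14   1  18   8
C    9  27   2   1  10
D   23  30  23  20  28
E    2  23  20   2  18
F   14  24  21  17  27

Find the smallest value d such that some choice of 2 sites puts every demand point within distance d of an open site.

9

Open {A, C}.
  Farthest demand point is #1 at distance 9 (to C); all others are ≤ 9.
With {B, C} the worst case is 14.
With {B, E} the worst case is 14.
No size-2 selection achieves below 9.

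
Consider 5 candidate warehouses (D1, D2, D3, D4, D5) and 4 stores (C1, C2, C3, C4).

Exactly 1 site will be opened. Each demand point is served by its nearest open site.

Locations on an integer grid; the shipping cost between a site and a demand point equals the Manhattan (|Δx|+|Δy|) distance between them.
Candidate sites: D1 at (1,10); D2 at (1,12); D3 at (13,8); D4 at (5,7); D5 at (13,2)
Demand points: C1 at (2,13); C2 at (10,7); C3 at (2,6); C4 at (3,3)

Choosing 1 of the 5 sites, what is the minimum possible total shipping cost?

24

Open {D4}.
  C1→D4 9, C2→D4 5, C3→D4 4, C4→D4 6  ⇒ total 24.
Compare {D1}: total 30.
Compare {D2}: total 34.
No size-1 selection does better; minimum is 24.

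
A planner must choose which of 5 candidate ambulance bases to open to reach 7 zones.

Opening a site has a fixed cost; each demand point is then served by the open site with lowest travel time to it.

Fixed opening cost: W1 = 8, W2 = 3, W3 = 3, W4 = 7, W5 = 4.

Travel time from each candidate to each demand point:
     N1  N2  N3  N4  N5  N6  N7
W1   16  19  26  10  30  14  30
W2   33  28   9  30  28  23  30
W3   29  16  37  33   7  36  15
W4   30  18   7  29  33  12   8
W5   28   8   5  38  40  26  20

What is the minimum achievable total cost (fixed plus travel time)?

88

Open {W1, W3, W4, W5}: assign each demand point to its cheapest open site.
  N1→W1 16, N2→W5 8, N3→W5 5, N4→W1 10, N5→W3 7, N6→W4 12, N7→W4 8
  travel time 66, fixed 22 → total 88.
Compare {W1, W3, W5}: travel time 75 + fixed 15 = 90.
Compare {W1, W2, W3, W4, W5}: travel time 66 + fixed 25 = 91.
Compare {W1, W2, W3, W5}: travel time 75 + fixed 18 = 93.
All other subsets cost ≥ 90. Minimum total cost: 88.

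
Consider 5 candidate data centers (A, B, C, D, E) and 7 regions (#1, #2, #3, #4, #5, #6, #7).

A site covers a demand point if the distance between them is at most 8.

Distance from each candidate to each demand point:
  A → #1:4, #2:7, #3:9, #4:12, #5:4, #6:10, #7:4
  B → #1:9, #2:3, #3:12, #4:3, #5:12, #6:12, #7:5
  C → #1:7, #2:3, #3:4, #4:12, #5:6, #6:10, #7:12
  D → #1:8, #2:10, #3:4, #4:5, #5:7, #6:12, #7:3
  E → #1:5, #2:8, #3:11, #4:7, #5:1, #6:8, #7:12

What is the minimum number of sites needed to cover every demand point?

2

Coverage sets (demand points within 8 of each site):
  A: {#1, #2, #5, #7}
  B: {#2, #4, #7}
  C: {#1, #2, #3, #5}
  D: {#1, #3, #4, #5, #7}
  E: {#1, #2, #4, #5, #6}
No single site covers all 7 demand points.
But {D, E} covers everything, so the minimum is 2.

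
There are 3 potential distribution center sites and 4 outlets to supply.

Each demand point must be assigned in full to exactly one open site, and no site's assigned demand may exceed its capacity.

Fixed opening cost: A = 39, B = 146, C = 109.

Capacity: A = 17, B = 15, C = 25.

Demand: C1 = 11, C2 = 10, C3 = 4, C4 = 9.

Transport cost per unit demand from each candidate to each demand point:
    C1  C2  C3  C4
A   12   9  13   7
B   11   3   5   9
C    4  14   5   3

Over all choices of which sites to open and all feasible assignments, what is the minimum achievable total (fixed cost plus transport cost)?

Open {A, C}; cheapest assignment that respects the capacities:
  A (cap 17, load 10): C2 — cost 10×9 = 90
  C (cap 25, load 24): C1, C3, C4 — cost 11×4 + 4×5 + 9×3 = 91
  Shipping 181, fixed 148 → total 329.
  Any other capacity-feasible assignment to {A, C} ships for at least 181.
Compare {B, C}: its best feasible assignment gives total 376.
Compare {A, B, C}: its best feasible assignment gives total 415.
Every other set of open sites that can feasibly serve all demand totals ≥ 376 even under its best assignment. Minimum: 329.

329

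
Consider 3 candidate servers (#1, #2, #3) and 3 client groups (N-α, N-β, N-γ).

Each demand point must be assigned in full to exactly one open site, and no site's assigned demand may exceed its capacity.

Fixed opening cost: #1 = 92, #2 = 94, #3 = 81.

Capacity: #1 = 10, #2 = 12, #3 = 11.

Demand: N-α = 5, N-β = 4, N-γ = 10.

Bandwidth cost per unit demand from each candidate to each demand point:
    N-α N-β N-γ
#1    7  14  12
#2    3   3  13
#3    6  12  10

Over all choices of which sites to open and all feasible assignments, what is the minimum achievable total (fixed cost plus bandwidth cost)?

302

Open {#2, #3}; cheapest assignment that respects the capacities:
  #2 (cap 12, load 9): N-α, N-β — cost 5×3 + 4×3 = 27
  #3 (cap 11, load 10): N-γ — cost 10×10 = 100
  Shipping 127, fixed 175 → total 302.
  Any other capacity-feasible assignment to {#2, #3} ships for at least 127.
Compare {#1, #2}: its best feasible assignment gives total 333.
Compare {#1, #3}: its best feasible assignment gives total 364.
Every other set of open sites that can feasibly serve all demand totals ≥ 333 even under its best assignment. Minimum: 302.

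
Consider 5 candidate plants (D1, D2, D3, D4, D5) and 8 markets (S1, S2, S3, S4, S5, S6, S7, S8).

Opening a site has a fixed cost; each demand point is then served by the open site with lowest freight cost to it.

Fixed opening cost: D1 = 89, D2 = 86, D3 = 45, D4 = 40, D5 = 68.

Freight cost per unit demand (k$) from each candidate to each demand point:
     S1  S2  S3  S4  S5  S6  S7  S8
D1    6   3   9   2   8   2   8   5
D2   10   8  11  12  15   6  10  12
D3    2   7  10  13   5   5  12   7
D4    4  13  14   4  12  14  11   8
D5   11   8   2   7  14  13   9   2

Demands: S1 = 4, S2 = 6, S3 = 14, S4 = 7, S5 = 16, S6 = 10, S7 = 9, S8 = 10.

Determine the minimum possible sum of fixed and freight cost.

462

Open {D1, D3, D5}: assign each demand point to its cheapest open site.
  S1→D3 4×2=8, S2→D1 6×3=18, S3→D5 14×2=28, S4→D1 7×2=14, S5→D3 16×5=80, S6→D1 10×2=20, S7→D1 9×8=72, S8→D5 10×2=20
  freight cost 260, fixed 202 → total 462.
Compare {D3, D5}: freight cost 358 + fixed 113 = 471.
Compare {D1, D5}: freight cost 324 + fixed 157 = 481.
Compare {D3, D4, D5}: freight cost 337 + fixed 153 = 490.
All other subsets cost ≥ 471. Minimum total cost: 462.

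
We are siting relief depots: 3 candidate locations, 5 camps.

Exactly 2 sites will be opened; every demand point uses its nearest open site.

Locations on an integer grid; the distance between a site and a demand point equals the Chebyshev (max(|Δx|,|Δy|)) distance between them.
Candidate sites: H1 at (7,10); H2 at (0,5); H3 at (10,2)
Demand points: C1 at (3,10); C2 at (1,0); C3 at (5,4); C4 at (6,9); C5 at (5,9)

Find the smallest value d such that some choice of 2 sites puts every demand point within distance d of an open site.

5

Open {H1, H2}.
  Farthest demand point is C2 at distance 5 (to H2); all others are ≤ 5.
With {H2, H3} the worst case is 6.
With {H1, H3} the worst case is 9.
No size-2 selection achieves below 5.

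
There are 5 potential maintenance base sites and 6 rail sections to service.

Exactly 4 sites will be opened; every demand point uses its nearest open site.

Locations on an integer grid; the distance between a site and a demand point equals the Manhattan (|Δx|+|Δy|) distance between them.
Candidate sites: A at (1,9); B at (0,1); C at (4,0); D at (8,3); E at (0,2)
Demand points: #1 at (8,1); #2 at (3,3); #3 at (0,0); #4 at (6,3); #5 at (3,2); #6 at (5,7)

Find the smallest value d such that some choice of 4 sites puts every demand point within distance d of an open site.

6

Open {A, B, C, D}.
  Farthest demand point is #6 at distance 6 (to A); all others are ≤ 6.
With {A, B, C, E} the worst case is 6.
With {A, B, D, E} the worst case is 6.
No size-4 selection achieves below 6.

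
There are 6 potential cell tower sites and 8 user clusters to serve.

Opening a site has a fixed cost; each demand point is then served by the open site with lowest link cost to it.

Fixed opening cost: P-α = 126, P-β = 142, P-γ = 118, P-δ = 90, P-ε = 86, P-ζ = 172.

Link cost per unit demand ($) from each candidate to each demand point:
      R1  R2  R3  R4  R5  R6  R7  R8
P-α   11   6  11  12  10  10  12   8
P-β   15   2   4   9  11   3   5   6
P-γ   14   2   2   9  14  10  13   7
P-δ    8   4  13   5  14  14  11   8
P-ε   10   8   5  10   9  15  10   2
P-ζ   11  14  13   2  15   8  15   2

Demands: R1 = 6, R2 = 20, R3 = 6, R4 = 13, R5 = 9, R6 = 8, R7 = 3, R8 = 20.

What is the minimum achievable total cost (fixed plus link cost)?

Open {P-β, P-ε}: assign each demand point to its cheapest open site.
  R1→P-ε 6×10=60, R2→P-β 20×2=40, R3→P-β 6×4=24, R4→P-β 13×9=117, R5→P-ε 9×9=81, R6→P-β 8×3=24, R7→P-β 3×5=15, R8→P-ε 20×2=40
  link cost 401, fixed 228 → total 629.
Compare {P-β, P-ζ}: link cost 334 + fixed 314 = 648.
Compare {P-β, P-δ, P-ε}: link cost 337 + fixed 318 = 655.
Compare {P-δ, P-ε}: link cost 486 + fixed 176 = 662.
All other subsets cost ≥ 648. Minimum total cost: 629.

629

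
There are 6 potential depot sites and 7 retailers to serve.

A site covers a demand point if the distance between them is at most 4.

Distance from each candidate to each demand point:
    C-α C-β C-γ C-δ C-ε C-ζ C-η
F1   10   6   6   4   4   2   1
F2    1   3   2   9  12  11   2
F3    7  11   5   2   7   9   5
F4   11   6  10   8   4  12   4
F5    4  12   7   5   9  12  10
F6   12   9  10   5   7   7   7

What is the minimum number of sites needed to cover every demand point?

2

Coverage sets (demand points within 4 of each site):
  F1: {C-δ, C-ε, C-ζ, C-η}
  F2: {C-α, C-β, C-γ, C-η}
  F3: {C-δ}
  F4: {C-ε, C-η}
  F5: {C-α}
  F6: {}
No single site covers all 7 demand points.
But {F1, F2} covers everything, so the minimum is 2.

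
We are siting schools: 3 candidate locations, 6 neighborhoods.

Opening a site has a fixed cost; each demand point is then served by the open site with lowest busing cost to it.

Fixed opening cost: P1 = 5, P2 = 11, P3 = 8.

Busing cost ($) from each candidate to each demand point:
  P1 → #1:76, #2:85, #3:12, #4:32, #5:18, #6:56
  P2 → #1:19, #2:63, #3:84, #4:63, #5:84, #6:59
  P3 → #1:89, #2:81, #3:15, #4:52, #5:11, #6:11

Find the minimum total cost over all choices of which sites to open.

172

Open {P1, P2, P3}: assign each demand point to its cheapest open site.
  #1→P2 19, #2→P2 63, #3→P1 12, #4→P1 32, #5→P3 11, #6→P3 11
  busing cost 148, fixed 24 → total 172.
Compare {P2, P3}: busing cost 171 + fixed 19 = 190.
Compare {P1, P2}: busing cost 200 + fixed 16 = 216.
Compare {P1, P3}: busing cost 223 + fixed 13 = 236.
All other subsets cost ≥ 190. Minimum total cost: 172.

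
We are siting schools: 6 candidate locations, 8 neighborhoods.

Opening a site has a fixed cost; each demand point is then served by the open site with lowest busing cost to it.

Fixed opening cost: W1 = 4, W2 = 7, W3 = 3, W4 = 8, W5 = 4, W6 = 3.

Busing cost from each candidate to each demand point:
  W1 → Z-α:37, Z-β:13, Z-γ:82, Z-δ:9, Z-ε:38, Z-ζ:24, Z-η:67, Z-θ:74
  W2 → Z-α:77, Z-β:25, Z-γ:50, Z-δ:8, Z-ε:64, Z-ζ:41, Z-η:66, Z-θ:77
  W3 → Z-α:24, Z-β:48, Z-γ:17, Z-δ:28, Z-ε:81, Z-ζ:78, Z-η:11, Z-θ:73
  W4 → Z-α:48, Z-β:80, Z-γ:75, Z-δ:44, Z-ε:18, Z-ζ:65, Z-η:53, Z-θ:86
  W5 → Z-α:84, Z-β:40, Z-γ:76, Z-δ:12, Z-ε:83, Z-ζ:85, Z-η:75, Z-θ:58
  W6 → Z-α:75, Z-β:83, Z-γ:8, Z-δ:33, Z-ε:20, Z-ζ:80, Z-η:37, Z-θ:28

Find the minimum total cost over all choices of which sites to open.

Open {W1, W3, W6}: assign each demand point to its cheapest open site.
  Z-α→W3 24, Z-β→W1 13, Z-γ→W6 8, Z-δ→W1 9, Z-ε→W6 20, Z-ζ→W1 24, Z-η→W3 11, Z-θ→W6 28
  busing cost 137, fixed 10 → total 147.
Compare {W1, W3, W5, W6}: busing cost 137 + fixed 14 = 151.
Compare {W1, W2, W3, W6}: busing cost 136 + fixed 17 = 153.
Compare {W1, W3, W4, W6}: busing cost 135 + fixed 18 = 153.
All other subsets cost ≥ 151. Minimum total cost: 147.

147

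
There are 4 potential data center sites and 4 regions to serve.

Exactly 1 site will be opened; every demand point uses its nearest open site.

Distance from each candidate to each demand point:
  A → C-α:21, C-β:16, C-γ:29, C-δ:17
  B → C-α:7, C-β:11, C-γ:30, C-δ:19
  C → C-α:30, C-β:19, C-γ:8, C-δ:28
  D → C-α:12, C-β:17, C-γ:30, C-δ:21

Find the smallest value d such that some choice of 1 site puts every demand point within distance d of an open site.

29

Open {A}.
  Farthest demand point is C-γ at distance 29 (to A); all others are ≤ 29.
With {B} the worst case is 30.
With {C} the worst case is 30.
No size-1 selection achieves below 29.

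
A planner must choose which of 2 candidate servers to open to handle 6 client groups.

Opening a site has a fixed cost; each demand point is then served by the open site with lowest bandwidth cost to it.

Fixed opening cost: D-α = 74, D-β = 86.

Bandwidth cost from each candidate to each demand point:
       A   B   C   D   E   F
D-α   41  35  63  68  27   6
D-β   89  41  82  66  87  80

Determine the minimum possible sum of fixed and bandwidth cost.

314

Open {D-α}: assign each demand point to its cheapest open site.
  A→D-α 41, B→D-α 35, C→D-α 63, D→D-α 68, E→D-α 27, F→D-α 6
  bandwidth cost 240, fixed 74 → total 314.
Compare {D-α, D-β}: bandwidth cost 238 + fixed 160 = 398.
Compare {D-β}: bandwidth cost 445 + fixed 86 = 531.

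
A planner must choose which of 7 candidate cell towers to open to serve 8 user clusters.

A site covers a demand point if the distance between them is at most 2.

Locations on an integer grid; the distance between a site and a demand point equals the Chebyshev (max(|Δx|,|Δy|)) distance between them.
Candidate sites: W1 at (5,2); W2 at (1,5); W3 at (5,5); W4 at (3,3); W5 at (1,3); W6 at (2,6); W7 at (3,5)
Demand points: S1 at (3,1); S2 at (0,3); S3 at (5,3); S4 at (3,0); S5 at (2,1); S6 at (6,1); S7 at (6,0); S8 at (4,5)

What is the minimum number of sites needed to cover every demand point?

3

Coverage sets (demand points within 2 of each site):
  W1: {S1, S3, S4, S6, S7}
  W2: {S2}
  W3: {S3, S8}
  W4: {S1, S3, S5, S8}
  W5: {S1, S2, S5}
  W6: {S8}
  W7: {S3, S8}
No 2 sites suffice: every size-2 union leaves at least one demand point uncovered.
But {W1, W2, W4} covers everything, so the minimum is 3.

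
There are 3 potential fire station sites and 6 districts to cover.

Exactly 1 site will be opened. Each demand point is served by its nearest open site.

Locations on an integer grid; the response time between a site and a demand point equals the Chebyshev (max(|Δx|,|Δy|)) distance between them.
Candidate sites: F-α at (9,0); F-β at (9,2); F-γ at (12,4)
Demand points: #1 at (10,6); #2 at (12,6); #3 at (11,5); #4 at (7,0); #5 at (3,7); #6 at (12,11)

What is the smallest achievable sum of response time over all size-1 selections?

26

Open {F-γ}.
  #1→F-γ 2, #2→F-γ 2, #3→F-γ 1, #4→F-γ 5, #5→F-γ 9, #6→F-γ 7  ⇒ total 26.
Compare {F-β}: total 28.
Compare {F-α}: total 37.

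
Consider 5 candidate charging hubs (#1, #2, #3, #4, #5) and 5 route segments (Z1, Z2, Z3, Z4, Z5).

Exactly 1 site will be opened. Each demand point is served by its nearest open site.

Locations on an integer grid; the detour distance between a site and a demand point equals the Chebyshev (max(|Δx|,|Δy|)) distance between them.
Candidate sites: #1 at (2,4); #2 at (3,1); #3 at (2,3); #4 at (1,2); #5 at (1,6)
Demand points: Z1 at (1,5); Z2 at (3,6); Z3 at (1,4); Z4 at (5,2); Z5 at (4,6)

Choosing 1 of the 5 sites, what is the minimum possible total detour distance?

Open {#1}.
  Z1→#1 1, Z2→#1 2, Z3→#1 1, Z4→#1 3, Z5→#1 2  ⇒ total 9.
Compare {#3}: total 12.
Compare {#5}: total 12.
No size-1 selection does better; minimum is 9.

9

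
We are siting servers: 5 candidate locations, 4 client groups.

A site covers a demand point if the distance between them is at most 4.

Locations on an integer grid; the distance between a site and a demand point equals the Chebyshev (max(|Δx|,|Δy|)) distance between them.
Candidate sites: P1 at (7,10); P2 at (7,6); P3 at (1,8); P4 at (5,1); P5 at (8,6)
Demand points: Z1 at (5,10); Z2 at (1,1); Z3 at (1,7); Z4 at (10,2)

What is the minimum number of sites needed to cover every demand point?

3

Coverage sets (demand points within 4 of each site):
  P1: {Z1}
  P2: {Z1, Z4}
  P3: {Z1, Z3}
  P4: {Z2}
  P5: {Z1, Z4}
No 2 sites suffice: every size-2 union leaves at least one demand point uncovered.
But {P2, P3, P4} covers everything, so the minimum is 3.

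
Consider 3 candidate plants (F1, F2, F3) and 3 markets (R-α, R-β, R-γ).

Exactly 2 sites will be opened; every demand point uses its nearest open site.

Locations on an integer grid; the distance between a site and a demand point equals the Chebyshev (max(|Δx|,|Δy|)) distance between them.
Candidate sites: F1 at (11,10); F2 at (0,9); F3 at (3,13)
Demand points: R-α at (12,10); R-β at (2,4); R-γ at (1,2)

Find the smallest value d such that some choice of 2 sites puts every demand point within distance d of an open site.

Open {F1, F2}.
  Farthest demand point is R-γ at distance 7 (to F2); all others are ≤ 7.
With {F2, F3} the worst case is 9.
With {F1, F3} the worst case is 10.
No size-2 selection achieves below 7.

7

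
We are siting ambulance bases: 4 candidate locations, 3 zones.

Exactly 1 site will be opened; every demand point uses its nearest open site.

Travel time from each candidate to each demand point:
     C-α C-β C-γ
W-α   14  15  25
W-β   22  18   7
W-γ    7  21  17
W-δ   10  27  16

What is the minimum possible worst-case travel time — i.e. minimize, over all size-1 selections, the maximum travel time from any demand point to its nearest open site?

Open {W-γ}.
  Farthest demand point is C-β at travel time 21 (to W-γ); all others are ≤ 21.
With {W-β} the worst case is 22.
With {W-α} the worst case is 25.
No size-1 selection achieves below 21.

21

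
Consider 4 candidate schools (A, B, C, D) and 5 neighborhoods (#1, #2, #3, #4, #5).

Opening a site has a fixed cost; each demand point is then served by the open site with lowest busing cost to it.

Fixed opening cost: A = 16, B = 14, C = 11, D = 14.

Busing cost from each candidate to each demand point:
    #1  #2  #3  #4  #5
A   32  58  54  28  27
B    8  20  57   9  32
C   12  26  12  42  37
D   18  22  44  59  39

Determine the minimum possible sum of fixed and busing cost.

106

Open {B, C}: assign each demand point to its cheapest open site.
  #1→B 8, #2→B 20, #3→C 12, #4→B 9, #5→B 32
  busing cost 81, fixed 25 → total 106.
Compare {A, B, C}: busing cost 76 + fixed 41 = 117.
Compare {B, C, D}: busing cost 81 + fixed 39 = 120.
Compare {A, B, C, D}: busing cost 76 + fixed 55 = 131.
All other subsets cost ≥ 117. Minimum total cost: 106.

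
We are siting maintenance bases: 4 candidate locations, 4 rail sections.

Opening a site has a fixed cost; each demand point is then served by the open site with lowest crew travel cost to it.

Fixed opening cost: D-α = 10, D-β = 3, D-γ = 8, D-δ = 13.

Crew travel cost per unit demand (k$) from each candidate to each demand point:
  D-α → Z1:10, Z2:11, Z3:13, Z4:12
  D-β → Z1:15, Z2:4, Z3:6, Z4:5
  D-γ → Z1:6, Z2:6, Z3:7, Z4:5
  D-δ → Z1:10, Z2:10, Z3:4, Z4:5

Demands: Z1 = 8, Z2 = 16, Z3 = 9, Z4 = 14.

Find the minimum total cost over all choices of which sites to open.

242

Open {D-β, D-γ, D-δ}: assign each demand point to its cheapest open site.
  Z1→D-γ 8×6=48, Z2→D-β 16×4=64, Z3→D-δ 9×4=36, Z4→D-β 14×5=70
  crew travel cost 218, fixed 24 → total 242.
Compare {D-β, D-γ}: crew travel cost 236 + fixed 11 = 247.
Compare {D-α, D-β, D-γ, D-δ}: crew travel cost 218 + fixed 34 = 252.
Compare {D-α, D-β, D-γ}: crew travel cost 236 + fixed 21 = 257.
All other subsets cost ≥ 247. Minimum total cost: 242.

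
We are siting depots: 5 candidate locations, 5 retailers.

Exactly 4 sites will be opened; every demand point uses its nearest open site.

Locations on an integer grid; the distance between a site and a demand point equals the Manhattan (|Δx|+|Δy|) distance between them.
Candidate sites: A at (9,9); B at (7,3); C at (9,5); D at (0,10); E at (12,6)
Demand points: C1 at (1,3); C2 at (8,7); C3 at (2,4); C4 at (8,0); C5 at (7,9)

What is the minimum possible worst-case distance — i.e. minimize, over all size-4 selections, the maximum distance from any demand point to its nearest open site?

Open {A, B, C, D}.
  Farthest demand point is C1 at distance 6 (to B); all others are ≤ 6.
With {A, B, C, E} the worst case is 6.
With {A, B, D, E} the worst case is 6.
No size-4 selection achieves below 6.

6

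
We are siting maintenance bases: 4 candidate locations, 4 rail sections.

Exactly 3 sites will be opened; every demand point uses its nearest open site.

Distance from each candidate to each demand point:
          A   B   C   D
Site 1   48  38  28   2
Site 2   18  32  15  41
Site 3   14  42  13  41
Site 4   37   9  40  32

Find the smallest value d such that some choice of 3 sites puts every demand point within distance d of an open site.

14

Open {Site 1, Site 3, Site 4}.
  Farthest demand point is A at distance 14 (to Site 3); all others are ≤ 14.
With {Site 1, Site 2, Site 4} the worst case is 18.
With {Site 1, Site 2, Site 3} the worst case is 32.
No size-3 selection achieves below 14.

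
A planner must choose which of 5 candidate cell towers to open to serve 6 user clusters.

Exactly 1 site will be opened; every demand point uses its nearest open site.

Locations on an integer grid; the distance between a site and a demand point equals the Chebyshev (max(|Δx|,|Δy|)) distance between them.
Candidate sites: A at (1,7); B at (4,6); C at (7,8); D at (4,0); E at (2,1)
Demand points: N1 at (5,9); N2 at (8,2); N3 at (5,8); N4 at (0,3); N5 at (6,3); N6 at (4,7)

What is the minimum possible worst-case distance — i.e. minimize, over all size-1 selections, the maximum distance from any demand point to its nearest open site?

4

Open {B}.
  Farthest demand point is N2 at distance 4 (to B); all others are ≤ 4.
With {A} the worst case is 7.
With {C} the worst case is 7.
No size-1 selection achieves below 4.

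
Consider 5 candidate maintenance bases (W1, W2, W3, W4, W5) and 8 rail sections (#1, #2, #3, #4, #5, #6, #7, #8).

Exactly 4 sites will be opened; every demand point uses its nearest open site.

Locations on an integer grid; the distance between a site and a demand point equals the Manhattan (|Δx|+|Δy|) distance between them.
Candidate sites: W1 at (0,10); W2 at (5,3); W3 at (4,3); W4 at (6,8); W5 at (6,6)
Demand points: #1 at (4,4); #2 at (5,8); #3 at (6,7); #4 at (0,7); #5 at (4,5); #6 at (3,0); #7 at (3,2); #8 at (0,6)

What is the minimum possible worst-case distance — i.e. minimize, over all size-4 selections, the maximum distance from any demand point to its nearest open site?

4

Open {W1, W2, W3, W4}.
  Farthest demand point is #6 at distance 4 (to W3); all others are ≤ 4.
With {W1, W2, W3, W5} the worst case is 4.
With {W1, W3, W4, W5} the worst case is 4.
No size-4 selection achieves below 4.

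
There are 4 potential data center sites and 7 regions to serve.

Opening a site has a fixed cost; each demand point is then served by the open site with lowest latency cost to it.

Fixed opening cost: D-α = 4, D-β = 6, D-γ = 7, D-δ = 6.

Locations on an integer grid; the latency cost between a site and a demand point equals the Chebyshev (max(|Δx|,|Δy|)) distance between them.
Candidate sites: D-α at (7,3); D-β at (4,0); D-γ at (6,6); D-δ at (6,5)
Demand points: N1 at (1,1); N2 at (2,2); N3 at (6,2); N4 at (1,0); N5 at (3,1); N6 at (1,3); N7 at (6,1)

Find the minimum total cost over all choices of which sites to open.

Open {D-β}: assign each demand point to its cheapest open site.
  N1→D-β 3, N2→D-β 2, N3→D-β 2, N4→D-β 3, N5→D-β 1, N6→D-β 3, N7→D-β 2
  latency cost 16, fixed 6 → total 22.
Compare {D-α, D-β}: latency cost 15 + fixed 10 = 25.
Compare {D-β, D-δ}: latency cost 16 + fixed 12 = 28.
Compare {D-β, D-γ}: latency cost 16 + fixed 13 = 29.
All other subsets cost ≥ 25. Minimum total cost: 22.

22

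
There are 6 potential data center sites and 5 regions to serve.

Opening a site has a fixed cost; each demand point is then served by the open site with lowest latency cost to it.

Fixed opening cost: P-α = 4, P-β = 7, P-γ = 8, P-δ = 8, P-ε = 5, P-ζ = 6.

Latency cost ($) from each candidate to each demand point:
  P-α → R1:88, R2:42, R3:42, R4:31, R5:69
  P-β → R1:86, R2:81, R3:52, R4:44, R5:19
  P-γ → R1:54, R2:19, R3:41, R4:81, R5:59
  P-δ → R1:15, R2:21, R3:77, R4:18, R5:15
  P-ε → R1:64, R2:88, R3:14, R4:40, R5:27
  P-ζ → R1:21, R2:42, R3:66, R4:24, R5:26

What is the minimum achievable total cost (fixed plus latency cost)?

96

Open {P-δ, P-ε}: assign each demand point to its cheapest open site.
  R1→P-δ 15, R2→P-δ 21, R3→P-ε 14, R4→P-δ 18, R5→P-δ 15
  latency cost 83, fixed 13 → total 96.
Compare {P-α, P-δ, P-ε}: latency cost 83 + fixed 17 = 100.
Compare {P-γ, P-δ, P-ε}: latency cost 81 + fixed 21 = 102.
Compare {P-δ, P-ε, P-ζ}: latency cost 83 + fixed 19 = 102.
All other subsets cost ≥ 100. Minimum total cost: 96.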